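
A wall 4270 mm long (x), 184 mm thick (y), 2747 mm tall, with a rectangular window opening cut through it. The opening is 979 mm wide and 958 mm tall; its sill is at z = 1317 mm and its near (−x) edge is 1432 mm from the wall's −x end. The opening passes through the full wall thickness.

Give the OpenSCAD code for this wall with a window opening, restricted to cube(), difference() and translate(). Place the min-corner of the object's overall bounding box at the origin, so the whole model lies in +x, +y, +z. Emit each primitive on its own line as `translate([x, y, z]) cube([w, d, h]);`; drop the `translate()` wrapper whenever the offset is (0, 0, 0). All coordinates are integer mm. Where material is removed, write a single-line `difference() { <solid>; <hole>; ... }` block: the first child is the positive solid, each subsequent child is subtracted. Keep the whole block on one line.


difference() { cube([4270, 184, 2747]); translate([1432, 0, 1317]) cube([979, 184, 958]); }


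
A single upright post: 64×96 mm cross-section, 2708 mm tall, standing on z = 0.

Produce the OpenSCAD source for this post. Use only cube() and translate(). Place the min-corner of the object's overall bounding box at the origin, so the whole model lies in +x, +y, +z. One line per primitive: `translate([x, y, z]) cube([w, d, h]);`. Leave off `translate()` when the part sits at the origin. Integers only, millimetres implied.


cube([64, 96, 2708]);


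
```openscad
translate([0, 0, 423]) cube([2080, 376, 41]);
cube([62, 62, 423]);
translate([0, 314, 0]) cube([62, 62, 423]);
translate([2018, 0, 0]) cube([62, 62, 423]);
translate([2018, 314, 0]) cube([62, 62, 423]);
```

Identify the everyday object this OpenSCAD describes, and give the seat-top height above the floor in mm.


A bench. The seat-top height is 464 mm.

A long slab on four corner posts — a bench. The slab sits at z = 423 with thickness 41, so the top is 423 + 41 = 464 mm.


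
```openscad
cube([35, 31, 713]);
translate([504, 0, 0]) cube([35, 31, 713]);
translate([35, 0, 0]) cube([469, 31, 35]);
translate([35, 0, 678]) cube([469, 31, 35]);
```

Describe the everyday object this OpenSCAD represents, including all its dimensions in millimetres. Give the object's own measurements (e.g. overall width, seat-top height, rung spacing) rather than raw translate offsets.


A rectangular picture frame lying in the x–z plane (depth along y). The opening is 469 mm wide (x) by 643 mm tall (z), surrounded by a border 35 mm wide on all four sides. The frame is 31 mm deep and is made of two full-height vertical stiles with two horizontal rails fitted between them.


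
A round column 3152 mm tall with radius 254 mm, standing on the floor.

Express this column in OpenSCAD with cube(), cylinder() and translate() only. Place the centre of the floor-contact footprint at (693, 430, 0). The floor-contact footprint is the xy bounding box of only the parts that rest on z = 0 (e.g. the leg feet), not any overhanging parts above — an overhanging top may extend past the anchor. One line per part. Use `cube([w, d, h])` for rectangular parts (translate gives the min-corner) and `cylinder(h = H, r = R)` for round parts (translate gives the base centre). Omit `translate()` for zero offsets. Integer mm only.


translate([693, 430, 0]) cylinder(h = 3152, r = 254);


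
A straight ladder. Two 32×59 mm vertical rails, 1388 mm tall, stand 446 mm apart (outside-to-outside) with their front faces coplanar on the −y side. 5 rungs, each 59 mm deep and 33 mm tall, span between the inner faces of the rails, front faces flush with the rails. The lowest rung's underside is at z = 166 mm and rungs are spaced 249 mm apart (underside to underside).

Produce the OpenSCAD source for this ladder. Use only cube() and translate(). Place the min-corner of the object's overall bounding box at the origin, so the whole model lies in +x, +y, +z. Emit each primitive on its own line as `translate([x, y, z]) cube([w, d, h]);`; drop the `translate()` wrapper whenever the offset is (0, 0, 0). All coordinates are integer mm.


cube([32, 59, 1388]);
translate([414, 0, 0]) cube([32, 59, 1388]);
translate([32, 0, 166]) cube([382, 59, 33]);
translate([32, 0, 415]) cube([382, 59, 33]);
translate([32, 0, 664]) cube([382, 59, 33]);
translate([32, 0, 913]) cube([382, 59, 33]);
translate([32, 0, 1162]) cube([382, 59, 33]);


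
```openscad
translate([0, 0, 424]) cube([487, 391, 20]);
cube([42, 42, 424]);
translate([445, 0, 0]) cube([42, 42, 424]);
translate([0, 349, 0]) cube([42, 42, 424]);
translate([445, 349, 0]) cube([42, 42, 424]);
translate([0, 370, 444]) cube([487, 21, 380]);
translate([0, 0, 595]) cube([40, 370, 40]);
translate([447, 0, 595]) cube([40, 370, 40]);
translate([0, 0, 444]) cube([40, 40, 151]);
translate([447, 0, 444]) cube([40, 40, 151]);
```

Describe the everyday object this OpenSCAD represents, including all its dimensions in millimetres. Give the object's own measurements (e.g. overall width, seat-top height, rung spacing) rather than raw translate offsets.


A chair. The seat is a 487×391×20 mm slab with its top at z = 444 mm, on four 42×42 mm corner legs (flush with the seat edges, standing on z = 0). A flat backrest 21 mm thick, 380 mm tall, spans the full seat width and rises from the seat top along its +y edge, rear face flush with the rear of the seat. Two armrests of 40×40 mm section run along each side from the seat's front edge to the front of the backrest, top faces 191 mm above the seat top and outer faces flush with the seat's x-edges; a 40×40 mm post under the front of each armrest stands on the seat at the front corner.


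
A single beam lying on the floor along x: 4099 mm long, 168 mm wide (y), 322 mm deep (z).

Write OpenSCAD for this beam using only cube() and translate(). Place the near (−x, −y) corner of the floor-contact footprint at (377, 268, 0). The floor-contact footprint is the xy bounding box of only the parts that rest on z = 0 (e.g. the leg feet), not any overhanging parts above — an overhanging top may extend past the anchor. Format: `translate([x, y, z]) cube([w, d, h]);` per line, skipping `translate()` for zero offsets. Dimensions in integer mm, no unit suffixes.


translate([377, 268, 0]) cube([4099, 168, 322]);


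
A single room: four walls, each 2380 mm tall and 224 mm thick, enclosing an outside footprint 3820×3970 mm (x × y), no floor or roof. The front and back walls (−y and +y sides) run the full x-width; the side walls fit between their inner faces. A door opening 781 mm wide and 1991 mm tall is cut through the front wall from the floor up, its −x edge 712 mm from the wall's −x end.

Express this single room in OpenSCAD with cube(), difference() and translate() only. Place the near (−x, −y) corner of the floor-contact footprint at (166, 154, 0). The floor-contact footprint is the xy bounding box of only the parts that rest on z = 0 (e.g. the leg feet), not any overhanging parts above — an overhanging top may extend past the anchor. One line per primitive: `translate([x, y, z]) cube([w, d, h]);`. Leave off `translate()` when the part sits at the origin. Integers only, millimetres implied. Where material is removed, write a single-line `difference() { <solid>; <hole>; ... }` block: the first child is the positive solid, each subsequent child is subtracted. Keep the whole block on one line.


difference() { translate([166, 154, 0]) cube([3820, 224, 2380]); translate([878, 154, 0]) cube([781, 224, 1991]); }
translate([166, 3900, 0]) cube([3820, 224, 2380]);
translate([166, 378, 0]) cube([224, 3522, 2380]);
translate([3762, 378, 0]) cube([224, 3522, 2380]);


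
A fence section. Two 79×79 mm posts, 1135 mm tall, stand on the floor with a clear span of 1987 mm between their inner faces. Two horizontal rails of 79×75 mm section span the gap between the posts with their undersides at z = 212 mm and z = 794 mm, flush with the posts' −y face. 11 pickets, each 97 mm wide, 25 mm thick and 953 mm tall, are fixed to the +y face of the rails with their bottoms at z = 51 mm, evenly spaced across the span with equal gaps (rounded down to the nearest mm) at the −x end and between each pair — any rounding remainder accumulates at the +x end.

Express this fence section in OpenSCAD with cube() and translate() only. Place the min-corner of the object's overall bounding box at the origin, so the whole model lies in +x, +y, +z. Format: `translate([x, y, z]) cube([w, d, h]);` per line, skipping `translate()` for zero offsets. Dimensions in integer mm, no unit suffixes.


cube([79, 79, 1135]);
translate([2066, 0, 0]) cube([79, 79, 1135]);
translate([79, 0, 212]) cube([1987, 79, 75]);
translate([79, 0, 794]) cube([1987, 79, 75]);
translate([155, 79, 51]) cube([97, 25, 953]);
translate([328, 79, 51]) cube([97, 25, 953]);
translate([501, 79, 51]) cube([97, 25, 953]);
translate([674, 79, 51]) cube([97, 25, 953]);
translate([847, 79, 51]) cube([97, 25, 953]);
translate([1020, 79, 51]) cube([97, 25, 953]);
translate([1193, 79, 51]) cube([97, 25, 953]);
translate([1366, 79, 51]) cube([97, 25, 953]);
translate([1539, 79, 51]) cube([97, 25, 953]);
translate([1712, 79, 51]) cube([97, 25, 953]);
translate([1885, 79, 51]) cube([97, 25, 953]);


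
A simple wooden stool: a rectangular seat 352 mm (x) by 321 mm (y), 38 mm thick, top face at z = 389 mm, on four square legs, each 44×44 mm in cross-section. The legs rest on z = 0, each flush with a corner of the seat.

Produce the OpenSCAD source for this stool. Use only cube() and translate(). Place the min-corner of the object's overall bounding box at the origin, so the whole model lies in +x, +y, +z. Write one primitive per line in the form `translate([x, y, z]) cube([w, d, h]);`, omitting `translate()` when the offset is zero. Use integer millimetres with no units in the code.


// leg_h = 389 - 38 = 351
translate([0, 0, 351]) cube([352, 321, 38]);
cube([44, 44, 351]);
translate([308, 0, 0]) cube([44, 44, 351]);
translate([0, 277, 0]) cube([44, 44, 351]);
translate([308, 277, 0]) cube([44, 44, 351]);


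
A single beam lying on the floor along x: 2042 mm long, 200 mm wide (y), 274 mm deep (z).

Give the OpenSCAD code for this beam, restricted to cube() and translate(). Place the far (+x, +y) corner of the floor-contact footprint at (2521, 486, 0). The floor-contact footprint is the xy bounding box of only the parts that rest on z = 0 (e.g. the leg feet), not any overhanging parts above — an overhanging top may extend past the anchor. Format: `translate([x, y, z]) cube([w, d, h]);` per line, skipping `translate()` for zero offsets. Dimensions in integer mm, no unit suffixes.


translate([479, 286, 0]) cube([2042, 200, 274]);


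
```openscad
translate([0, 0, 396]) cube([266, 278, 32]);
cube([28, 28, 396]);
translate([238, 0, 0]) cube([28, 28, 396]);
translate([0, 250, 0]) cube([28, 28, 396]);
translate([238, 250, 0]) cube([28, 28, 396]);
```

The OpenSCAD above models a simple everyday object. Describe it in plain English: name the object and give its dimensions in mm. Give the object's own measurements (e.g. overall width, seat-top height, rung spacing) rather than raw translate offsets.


A four-legged stool. The seat is a 266×278×32 mm slab whose top surface is at z = 428 mm; four square legs, each 28×28 mm in cross-section, run from the floor (z = 0) to the underside of the seat, each flush with a corner of the seat.


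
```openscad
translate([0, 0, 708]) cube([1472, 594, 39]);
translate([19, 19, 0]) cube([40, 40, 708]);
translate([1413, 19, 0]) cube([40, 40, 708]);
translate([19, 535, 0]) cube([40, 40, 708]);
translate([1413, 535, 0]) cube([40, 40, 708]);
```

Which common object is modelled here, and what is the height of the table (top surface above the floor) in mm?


A table. The table height is 747 mm.

A 1472×594×39 slab sits at z = 708 on four 40 mm square posts — a table. The top surface is at 708 + 39 = 747 mm.


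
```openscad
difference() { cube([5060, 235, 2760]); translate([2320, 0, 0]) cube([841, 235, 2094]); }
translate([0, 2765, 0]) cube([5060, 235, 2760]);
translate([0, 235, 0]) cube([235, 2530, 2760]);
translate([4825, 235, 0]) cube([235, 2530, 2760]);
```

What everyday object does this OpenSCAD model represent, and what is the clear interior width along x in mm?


A single room. The interior width is 4590 mm.

Four walls enclosing a rectangle with a door in the front wall — a room. Outside width 5060 minus two 235 mm walls gives 4590 mm.


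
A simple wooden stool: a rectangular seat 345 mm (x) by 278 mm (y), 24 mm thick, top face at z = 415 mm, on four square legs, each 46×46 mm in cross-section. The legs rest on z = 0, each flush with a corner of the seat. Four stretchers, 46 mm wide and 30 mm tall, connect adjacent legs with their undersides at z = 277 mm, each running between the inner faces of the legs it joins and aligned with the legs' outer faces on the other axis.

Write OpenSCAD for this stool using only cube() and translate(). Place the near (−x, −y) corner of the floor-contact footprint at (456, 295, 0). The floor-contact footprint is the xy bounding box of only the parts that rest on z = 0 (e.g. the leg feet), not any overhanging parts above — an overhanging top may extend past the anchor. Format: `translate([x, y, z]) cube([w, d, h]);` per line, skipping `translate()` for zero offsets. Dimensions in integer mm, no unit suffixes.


translate([456, 295, 391]) cube([345, 278, 24]);
translate([456, 295, 0]) cube([46, 46, 391]);
translate([755, 295, 0]) cube([46, 46, 391]);
translate([456, 527, 0]) cube([46, 46, 391]);
translate([755, 527, 0]) cube([46, 46, 391]);
translate([502, 295, 277]) cube([253, 46, 30]);
translate([502, 527, 277]) cube([253, 46, 30]);
translate([456, 341, 277]) cube([46, 186, 30]);
translate([755, 341, 277]) cube([46, 186, 30]);


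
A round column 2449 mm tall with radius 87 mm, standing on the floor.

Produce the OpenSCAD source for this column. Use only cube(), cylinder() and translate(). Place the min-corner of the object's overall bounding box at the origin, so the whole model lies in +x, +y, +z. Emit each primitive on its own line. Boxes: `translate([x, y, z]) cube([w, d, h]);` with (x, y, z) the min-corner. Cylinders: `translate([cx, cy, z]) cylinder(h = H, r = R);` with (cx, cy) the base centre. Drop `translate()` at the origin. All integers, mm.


translate([87, 87, 0]) cylinder(h = 2449, r = 87);


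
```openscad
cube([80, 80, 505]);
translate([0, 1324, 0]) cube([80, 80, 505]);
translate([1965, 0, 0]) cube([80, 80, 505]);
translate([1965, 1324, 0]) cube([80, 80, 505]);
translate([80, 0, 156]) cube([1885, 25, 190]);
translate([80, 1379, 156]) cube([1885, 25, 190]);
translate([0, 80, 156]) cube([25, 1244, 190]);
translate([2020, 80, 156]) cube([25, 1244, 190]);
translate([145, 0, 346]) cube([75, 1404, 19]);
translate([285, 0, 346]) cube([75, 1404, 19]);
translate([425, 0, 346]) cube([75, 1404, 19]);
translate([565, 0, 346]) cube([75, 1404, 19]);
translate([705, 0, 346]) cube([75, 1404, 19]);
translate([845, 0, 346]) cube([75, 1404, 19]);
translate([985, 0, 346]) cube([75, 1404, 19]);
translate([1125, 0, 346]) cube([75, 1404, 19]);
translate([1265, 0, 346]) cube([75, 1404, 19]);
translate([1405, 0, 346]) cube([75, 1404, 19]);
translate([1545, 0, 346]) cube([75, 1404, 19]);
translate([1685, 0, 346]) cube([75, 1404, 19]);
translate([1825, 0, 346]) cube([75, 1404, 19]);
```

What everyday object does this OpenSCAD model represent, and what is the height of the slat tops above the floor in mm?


A bed frame. The slat-top height is 365 mm.

Four posts, four rails, and a row of slats — a bed frame. Slats sit on the rails at z = 156 + 190 = 346; with slat thickness 19, the top is 365 mm.


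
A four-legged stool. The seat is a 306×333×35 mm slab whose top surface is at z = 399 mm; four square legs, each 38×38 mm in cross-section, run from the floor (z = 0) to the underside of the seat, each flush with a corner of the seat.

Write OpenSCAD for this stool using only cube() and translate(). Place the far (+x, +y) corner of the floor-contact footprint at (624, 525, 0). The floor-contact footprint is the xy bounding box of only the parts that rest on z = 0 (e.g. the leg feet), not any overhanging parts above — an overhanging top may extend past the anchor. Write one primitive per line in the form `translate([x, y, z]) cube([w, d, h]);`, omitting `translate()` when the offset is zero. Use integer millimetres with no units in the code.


translate([318, 192, 364]) cube([306, 333, 35]);
translate([318, 192, 0]) cube([38, 38, 364]);
translate([586, 192, 0]) cube([38, 38, 364]);
translate([318, 487, 0]) cube([38, 38, 364]);
translate([586, 487, 0]) cube([38, 38, 364]);


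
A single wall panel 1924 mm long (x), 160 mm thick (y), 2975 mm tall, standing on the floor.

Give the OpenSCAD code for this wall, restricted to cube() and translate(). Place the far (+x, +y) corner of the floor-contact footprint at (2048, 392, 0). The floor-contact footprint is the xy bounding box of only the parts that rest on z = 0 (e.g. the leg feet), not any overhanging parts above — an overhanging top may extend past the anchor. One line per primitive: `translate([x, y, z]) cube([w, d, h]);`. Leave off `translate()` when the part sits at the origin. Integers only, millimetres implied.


translate([124, 232, 0]) cube([1924, 160, 2975]);


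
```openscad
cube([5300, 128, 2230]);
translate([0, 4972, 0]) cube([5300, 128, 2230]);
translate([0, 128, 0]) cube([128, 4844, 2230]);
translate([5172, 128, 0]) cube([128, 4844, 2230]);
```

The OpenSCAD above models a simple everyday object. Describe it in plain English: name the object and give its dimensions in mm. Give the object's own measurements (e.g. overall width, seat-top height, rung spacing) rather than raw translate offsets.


The wall frame of a small rectangular building: four walls, each 2230 mm tall and 128 mm thick, enclosing a footprint 5300 mm (x) by 5100 mm (y) outside-to-outside, with no floor or roof. The front and back walls (the −y and +y sides) span the full width; the two side walls fit between them.


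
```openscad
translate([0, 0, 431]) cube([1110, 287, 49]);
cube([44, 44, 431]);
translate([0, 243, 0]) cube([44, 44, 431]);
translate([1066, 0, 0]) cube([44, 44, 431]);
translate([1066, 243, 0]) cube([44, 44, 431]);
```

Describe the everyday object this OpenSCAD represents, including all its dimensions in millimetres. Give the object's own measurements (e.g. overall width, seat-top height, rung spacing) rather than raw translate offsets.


A bench: a 1110×287 mm seat slab, 49 mm thick, top at z = 480 mm, on four 44×44 mm square legs flush with the seat corners and standing on z = 0.


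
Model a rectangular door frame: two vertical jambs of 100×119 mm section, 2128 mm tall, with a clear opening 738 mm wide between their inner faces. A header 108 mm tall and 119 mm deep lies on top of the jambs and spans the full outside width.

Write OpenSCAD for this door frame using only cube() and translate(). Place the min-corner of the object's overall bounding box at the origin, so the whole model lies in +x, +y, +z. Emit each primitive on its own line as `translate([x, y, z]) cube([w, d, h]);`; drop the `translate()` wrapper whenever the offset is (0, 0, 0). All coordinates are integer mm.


cube([100, 119, 2128]);
translate([838, 0, 0]) cube([100, 119, 2128]);
translate([0, 0, 2128]) cube([938, 119, 108]);


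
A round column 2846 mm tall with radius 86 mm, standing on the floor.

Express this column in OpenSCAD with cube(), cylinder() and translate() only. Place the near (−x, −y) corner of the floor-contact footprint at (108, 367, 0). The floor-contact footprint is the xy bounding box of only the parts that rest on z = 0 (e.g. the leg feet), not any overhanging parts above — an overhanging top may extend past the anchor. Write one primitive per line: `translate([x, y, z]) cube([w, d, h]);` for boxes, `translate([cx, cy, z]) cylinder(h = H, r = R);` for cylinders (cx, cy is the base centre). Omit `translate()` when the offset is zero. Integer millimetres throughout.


translate([194, 453, 0]) cylinder(h = 2846, r = 86);


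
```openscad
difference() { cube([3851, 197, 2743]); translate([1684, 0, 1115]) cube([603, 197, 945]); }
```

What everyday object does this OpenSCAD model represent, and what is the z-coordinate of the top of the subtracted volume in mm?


A wall with a window opening. The window head height is 2060 mm.

A wall with a rectangular opening subtracted — a window. Sill at z = 1115, opening 945 mm tall, so the head is at 1115 + 945 = 2060 mm.


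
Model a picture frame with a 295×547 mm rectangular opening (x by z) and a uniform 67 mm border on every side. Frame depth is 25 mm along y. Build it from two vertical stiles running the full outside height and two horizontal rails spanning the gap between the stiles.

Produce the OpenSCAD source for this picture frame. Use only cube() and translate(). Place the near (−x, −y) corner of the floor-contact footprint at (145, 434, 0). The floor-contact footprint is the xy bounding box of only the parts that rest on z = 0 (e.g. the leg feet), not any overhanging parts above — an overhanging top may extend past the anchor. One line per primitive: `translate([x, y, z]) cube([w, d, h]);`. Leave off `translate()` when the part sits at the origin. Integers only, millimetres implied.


translate([145, 434, 0]) cube([67, 25, 681]);
translate([507, 434, 0]) cube([67, 25, 681]);
translate([212, 434, 0]) cube([295, 25, 67]);
translate([212, 434, 614]) cube([295, 25, 67]);


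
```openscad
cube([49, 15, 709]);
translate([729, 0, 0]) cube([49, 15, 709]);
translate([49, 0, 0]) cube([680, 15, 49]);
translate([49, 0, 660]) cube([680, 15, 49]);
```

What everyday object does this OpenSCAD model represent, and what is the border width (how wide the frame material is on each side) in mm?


A picture frame. The border width is 49 mm.

Four thin pieces enclosing a rectangular opening — a picture frame. The two full-height stiles are 709 mm tall; the top rail sits at z = 660 and is 49 mm tall, so the border above the opening is 709 − 660 = 49 mm, matching the stile x-width.


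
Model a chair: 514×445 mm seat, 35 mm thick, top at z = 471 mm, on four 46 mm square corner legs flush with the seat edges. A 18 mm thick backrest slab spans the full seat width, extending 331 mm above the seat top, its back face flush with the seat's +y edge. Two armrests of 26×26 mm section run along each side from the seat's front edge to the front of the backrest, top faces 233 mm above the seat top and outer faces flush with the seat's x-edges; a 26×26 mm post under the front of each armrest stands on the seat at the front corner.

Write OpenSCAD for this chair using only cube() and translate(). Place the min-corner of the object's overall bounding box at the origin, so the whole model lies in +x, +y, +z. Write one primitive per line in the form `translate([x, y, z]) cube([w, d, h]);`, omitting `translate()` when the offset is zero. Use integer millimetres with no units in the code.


translate([0, 0, 436]) cube([514, 445, 35]);
cube([46, 46, 436]);
translate([468, 0, 0]) cube([46, 46, 436]);
translate([0, 399, 0]) cube([46, 46, 436]);
translate([468, 399, 0]) cube([46, 46, 436]);
translate([0, 427, 471]) cube([514, 18, 331]);
translate([0, 0, 678]) cube([26, 427, 26]);
translate([488, 0, 678]) cube([26, 427, 26]);
translate([0, 0, 471]) cube([26, 26, 207]);
translate([488, 0, 471]) cube([26, 26, 207]);


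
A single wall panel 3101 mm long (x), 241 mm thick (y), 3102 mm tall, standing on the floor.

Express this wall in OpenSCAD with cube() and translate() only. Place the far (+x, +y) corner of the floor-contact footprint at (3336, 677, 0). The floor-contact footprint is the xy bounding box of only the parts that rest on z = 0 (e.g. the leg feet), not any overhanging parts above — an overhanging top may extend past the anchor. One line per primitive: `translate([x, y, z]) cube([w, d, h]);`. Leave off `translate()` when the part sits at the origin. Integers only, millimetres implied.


translate([235, 436, 0]) cube([3101, 241, 3102]);


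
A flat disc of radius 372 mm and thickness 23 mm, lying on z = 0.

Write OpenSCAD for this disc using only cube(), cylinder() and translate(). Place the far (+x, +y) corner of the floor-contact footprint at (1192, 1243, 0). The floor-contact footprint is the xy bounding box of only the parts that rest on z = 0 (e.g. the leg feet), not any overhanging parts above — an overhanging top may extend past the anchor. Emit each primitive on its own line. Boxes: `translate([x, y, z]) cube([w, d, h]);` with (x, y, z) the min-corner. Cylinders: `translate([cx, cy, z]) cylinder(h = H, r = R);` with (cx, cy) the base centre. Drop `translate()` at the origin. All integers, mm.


translate([820, 871, 0]) cylinder(h = 23, r = 372);


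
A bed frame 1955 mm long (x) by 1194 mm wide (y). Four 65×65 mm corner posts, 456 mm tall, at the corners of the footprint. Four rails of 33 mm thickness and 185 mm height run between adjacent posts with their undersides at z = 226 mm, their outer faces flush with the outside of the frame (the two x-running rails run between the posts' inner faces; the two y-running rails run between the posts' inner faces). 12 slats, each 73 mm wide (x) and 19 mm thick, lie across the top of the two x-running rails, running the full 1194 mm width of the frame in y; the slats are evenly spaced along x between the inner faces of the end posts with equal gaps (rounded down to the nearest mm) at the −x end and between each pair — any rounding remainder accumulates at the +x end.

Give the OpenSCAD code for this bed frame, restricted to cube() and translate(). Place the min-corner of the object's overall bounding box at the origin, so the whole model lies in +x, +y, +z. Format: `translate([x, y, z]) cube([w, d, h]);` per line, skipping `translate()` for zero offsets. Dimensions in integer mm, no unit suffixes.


cube([65, 65, 456]);
translate([0, 1129, 0]) cube([65, 65, 456]);
translate([1890, 0, 0]) cube([65, 65, 456]);
translate([1890, 1129, 0]) cube([65, 65, 456]);
translate([65, 0, 226]) cube([1825, 33, 185]);
translate([65, 1161, 226]) cube([1825, 33, 185]);
translate([0, 65, 226]) cube([33, 1064, 185]);
translate([1922, 65, 226]) cube([33, 1064, 185]);
translate([138, 0, 411]) cube([73, 1194, 19]);
translate([284, 0, 411]) cube([73, 1194, 19]);
translate([430, 0, 411]) cube([73, 1194, 19]);
translate([576, 0, 411]) cube([73, 1194, 19]);
translate([722, 0, 411]) cube([73, 1194, 19]);
translate([868, 0, 411]) cube([73, 1194, 19]);
translate([1014, 0, 411]) cube([73, 1194, 19]);
translate([1160, 0, 411]) cube([73, 1194, 19]);
translate([1306, 0, 411]) cube([73, 1194, 19]);
translate([1452, 0, 411]) cube([73, 1194, 19]);
translate([1598, 0, 411]) cube([73, 1194, 19]);
translate([1744, 0, 411]) cube([73, 1194, 19]);


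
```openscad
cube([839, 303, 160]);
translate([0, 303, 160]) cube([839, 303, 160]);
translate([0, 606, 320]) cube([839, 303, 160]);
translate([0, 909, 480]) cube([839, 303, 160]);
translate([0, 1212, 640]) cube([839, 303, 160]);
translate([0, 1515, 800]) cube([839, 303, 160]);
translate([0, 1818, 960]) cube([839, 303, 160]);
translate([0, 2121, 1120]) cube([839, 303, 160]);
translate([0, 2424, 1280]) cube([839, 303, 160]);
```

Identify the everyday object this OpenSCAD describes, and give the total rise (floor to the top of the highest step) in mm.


A staircase. The total rise is 1440 mm.

9 identical blocks, each offset up and back from the previous — a staircase. Each step is 160 mm tall and there are 9 of them, so the total rise is 9 × 160 = 1440 mm.


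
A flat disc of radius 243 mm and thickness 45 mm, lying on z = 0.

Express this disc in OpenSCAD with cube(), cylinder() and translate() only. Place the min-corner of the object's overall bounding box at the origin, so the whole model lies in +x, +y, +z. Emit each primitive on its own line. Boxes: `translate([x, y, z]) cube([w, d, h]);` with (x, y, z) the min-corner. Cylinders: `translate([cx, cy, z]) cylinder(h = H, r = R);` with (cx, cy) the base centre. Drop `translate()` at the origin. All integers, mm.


translate([243, 243, 0]) cylinder(h = 45, r = 243);


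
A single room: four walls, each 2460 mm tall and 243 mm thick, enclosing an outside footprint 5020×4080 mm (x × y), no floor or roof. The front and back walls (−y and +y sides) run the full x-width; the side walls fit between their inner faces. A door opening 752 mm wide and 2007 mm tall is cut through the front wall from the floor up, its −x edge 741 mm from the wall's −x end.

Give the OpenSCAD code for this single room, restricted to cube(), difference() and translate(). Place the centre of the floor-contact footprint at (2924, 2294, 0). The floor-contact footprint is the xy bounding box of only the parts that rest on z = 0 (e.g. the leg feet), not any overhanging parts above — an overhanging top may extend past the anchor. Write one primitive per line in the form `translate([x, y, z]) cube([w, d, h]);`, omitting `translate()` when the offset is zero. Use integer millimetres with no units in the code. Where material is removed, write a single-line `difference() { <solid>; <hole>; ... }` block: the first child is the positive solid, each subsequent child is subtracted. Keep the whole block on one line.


difference() { translate([414, 254, 0]) cube([5020, 243, 2460]); translate([1155, 254, 0]) cube([752, 243, 2007]); }
translate([414, 4091, 0]) cube([5020, 243, 2460]);
translate([414, 497, 0]) cube([243, 3594, 2460]);
translate([5191, 497, 0]) cube([243, 3594, 2460]);


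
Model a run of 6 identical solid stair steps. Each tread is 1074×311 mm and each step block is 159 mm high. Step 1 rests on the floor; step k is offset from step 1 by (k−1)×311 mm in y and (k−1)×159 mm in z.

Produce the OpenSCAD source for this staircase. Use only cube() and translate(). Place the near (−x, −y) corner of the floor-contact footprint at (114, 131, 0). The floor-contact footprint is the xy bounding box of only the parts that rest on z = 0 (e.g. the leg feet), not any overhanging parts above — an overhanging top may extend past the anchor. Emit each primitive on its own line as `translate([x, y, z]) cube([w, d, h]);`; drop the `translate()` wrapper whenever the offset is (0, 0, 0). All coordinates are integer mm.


translate([114, 131, 0]) cube([1074, 311, 159]);
translate([114, 442, 159]) cube([1074, 311, 159]);
translate([114, 753, 318]) cube([1074, 311, 159]);
translate([114, 1064, 477]) cube([1074, 311, 159]);
translate([114, 1375, 636]) cube([1074, 311, 159]);
translate([114, 1686, 795]) cube([1074, 311, 159]);


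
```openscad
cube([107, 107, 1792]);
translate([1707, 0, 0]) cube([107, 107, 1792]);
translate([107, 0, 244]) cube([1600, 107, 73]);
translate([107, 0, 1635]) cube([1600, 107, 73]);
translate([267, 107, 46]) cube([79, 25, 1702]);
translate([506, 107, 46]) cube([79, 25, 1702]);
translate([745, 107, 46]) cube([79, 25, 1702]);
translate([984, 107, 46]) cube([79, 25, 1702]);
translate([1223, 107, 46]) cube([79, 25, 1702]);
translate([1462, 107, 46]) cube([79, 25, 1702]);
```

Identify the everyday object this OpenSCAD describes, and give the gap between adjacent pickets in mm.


A fence section. The picket gap is 160 mm.

Two posts, two rails, 6 pickets — a fence section. Span 1600 mm holds 6 pickets of 79 mm with 7 equal gaps: ⌊(1600 − 6·79) / 7⌋ = 160 mm.


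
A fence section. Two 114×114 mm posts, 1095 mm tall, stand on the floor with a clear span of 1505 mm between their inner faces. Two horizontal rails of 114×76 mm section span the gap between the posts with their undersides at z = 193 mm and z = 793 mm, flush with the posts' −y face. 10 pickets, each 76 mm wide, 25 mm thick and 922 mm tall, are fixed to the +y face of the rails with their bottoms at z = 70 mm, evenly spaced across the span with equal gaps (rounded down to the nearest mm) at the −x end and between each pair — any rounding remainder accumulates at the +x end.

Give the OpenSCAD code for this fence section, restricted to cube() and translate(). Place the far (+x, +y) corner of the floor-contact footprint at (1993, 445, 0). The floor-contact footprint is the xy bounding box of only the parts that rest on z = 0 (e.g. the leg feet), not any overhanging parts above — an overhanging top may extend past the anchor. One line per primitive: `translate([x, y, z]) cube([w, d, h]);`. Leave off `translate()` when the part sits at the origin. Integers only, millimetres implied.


translate([260, 331, 0]) cube([114, 114, 1095]);
translate([1879, 331, 0]) cube([114, 114, 1095]);
translate([374, 331, 193]) cube([1505, 114, 76]);
translate([374, 331, 793]) cube([1505, 114, 76]);
translate([441, 445, 70]) cube([76, 25, 922]);
translate([584, 445, 70]) cube([76, 25, 922]);
translate([727, 445, 70]) cube([76, 25, 922]);
translate([870, 445, 70]) cube([76, 25, 922]);
translate([1013, 445, 70]) cube([76, 25, 922]);
translate([1156, 445, 70]) cube([76, 25, 922]);
translate([1299, 445, 70]) cube([76, 25, 922]);
translate([1442, 445, 70]) cube([76, 25, 922]);
translate([1585, 445, 70]) cube([76, 25, 922]);
translate([1728, 445, 70]) cube([76, 25, 922]);


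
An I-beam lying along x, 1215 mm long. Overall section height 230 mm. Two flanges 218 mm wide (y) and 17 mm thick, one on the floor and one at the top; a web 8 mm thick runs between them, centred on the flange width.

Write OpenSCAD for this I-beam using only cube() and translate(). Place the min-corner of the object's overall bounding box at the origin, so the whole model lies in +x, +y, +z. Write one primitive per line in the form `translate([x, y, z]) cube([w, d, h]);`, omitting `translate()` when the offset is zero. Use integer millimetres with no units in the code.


cube([1215, 218, 17]);
translate([0, 105, 17]) cube([1215, 8, 196]);
translate([0, 0, 213]) cube([1215, 218, 17]);


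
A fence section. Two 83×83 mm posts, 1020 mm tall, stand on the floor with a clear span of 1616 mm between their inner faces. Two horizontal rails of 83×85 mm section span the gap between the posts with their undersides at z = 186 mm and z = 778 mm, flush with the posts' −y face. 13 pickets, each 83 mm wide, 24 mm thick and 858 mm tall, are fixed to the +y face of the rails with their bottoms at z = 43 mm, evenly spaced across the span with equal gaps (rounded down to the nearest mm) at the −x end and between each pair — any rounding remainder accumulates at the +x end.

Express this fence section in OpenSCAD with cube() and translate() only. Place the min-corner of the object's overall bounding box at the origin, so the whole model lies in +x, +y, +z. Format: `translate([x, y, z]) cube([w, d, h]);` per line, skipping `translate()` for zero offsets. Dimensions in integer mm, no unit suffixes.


cube([83, 83, 1020]);
translate([1699, 0, 0]) cube([83, 83, 1020]);
translate([83, 0, 186]) cube([1616, 83, 85]);
translate([83, 0, 778]) cube([1616, 83, 85]);
translate([121, 83, 43]) cube([83, 24, 858]);
translate([242, 83, 43]) cube([83, 24, 858]);
translate([363, 83, 43]) cube([83, 24, 858]);
translate([484, 83, 43]) cube([83, 24, 858]);
translate([605, 83, 43]) cube([83, 24, 858]);
translate([726, 83, 43]) cube([83, 24, 858]);
translate([847, 83, 43]) cube([83, 24, 858]);
translate([968, 83, 43]) cube([83, 24, 858]);
translate([1089, 83, 43]) cube([83, 24, 858]);
translate([1210, 83, 43]) cube([83, 24, 858]);
translate([1331, 83, 43]) cube([83, 24, 858]);
translate([1452, 83, 43]) cube([83, 24, 858]);
translate([1573, 83, 43]) cube([83, 24, 858]);


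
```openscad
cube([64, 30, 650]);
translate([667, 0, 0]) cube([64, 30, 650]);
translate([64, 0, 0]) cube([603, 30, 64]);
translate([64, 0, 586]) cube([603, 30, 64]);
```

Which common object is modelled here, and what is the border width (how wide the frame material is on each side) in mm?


A picture frame. The border width is 64 mm.

Four thin pieces enclosing a rectangular opening — a picture frame. The two full-height stiles are 650 mm tall; the top rail sits at z = 586 and is 64 mm tall, so the border above the opening is 650 − 586 = 64 mm, matching the stile x-width.


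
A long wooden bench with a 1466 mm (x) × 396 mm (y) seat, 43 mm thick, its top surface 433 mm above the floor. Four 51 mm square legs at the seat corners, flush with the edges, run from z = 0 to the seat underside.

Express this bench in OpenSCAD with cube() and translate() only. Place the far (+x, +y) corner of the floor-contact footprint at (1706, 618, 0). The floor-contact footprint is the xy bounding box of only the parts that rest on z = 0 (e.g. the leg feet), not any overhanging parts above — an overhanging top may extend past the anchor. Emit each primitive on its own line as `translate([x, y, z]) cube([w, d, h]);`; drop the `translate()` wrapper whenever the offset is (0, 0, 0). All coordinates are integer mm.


// leg_h = 433 − 43 = 390
translate([240, 222, 390]) cube([1466, 396, 43]);
translate([240, 222, 0]) cube([51, 51, 390]);
translate([240, 567, 0]) cube([51, 51, 390]);
translate([1655, 222, 0]) cube([51, 51, 390]);
translate([1655, 567, 0]) cube([51, 51, 390]);


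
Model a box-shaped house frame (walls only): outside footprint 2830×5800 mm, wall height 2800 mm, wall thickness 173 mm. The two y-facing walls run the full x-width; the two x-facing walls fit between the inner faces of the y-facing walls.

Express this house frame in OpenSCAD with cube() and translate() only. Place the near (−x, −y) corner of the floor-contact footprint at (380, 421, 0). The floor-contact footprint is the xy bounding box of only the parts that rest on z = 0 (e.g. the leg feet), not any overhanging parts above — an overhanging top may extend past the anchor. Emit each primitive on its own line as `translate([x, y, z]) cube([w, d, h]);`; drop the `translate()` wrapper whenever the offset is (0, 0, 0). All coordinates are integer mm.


translate([380, 421, 0]) cube([2830, 173, 2800]);
translate([380, 6048, 0]) cube([2830, 173, 2800]);
translate([380, 594, 0]) cube([173, 5454, 2800]);
translate([3037, 594, 0]) cube([173, 5454, 2800]);


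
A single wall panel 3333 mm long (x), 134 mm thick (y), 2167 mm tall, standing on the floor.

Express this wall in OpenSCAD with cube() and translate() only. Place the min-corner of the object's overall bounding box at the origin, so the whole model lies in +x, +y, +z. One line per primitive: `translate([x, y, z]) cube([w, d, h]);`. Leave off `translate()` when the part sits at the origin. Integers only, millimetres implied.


cube([3333, 134, 2167]);


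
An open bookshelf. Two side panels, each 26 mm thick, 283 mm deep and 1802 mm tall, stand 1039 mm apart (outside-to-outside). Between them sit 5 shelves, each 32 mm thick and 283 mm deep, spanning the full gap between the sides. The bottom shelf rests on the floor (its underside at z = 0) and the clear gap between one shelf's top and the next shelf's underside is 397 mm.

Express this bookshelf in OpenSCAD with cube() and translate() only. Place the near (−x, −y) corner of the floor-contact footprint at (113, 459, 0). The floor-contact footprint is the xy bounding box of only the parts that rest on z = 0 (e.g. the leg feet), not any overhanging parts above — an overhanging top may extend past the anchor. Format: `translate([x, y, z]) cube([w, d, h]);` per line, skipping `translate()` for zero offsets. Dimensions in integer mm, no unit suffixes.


translate([113, 459, 0]) cube([26, 283, 1802]);
translate([1126, 459, 0]) cube([26, 283, 1802]);
translate([139, 459, 0]) cube([987, 283, 32]);
translate([139, 459, 429]) cube([987, 283, 32]);
translate([139, 459, 858]) cube([987, 283, 32]);
translate([139, 459, 1287]) cube([987, 283, 32]);
translate([139, 459, 1716]) cube([987, 283, 32]);


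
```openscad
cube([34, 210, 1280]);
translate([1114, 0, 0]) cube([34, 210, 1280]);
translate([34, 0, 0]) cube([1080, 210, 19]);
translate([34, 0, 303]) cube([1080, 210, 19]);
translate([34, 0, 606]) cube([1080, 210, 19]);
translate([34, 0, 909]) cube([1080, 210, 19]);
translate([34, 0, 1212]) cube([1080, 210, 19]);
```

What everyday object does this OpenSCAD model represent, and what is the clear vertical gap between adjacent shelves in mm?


A bookshelf. The clear shelf gap is 284 mm.

Two tall side panels with 5 horizontal boards between them — a bookshelf. The first two shelf undersides are at z = 0 and z = 303; with shelf thickness 19, the clear gap is 303 − 0 − 19 = 284 mm.
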